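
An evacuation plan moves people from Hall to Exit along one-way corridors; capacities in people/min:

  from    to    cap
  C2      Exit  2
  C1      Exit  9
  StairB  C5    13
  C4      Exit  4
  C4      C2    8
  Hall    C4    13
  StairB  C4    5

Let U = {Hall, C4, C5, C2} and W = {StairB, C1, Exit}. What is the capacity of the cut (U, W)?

6

Edges leaving {Hall, C4, C5, C2}: C4→Exit (4), C2→Exit (2).
Cut capacity = 4 + 2 = 6.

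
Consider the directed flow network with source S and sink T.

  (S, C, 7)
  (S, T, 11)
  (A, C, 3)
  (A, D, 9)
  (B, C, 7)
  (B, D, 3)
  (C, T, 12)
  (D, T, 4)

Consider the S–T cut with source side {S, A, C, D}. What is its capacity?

Edges leaving {S, A, C, D}: S→T (11), C→T (12), D→T (4).
Cut capacity = 11 + 12 + 4 = 27.

27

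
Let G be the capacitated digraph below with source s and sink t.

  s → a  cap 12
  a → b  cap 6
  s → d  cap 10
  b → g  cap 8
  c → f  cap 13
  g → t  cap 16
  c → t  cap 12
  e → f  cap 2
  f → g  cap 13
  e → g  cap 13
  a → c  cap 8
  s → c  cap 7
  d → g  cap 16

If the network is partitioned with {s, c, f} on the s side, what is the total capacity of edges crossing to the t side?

Edges leaving {s, c, f}: s→a (12), s→d (10), c→t (12), f→g (13).
Cut capacity = 12 + 10 + 12 + 13 = 47.

47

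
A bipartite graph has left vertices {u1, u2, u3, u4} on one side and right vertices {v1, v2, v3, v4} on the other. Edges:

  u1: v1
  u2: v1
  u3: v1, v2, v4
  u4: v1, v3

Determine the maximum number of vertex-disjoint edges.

Unit-capacity flow: source→left, listed edges, right→sink; max matching = max flow.
Augmenting path u1→v1 (+1); matched 1.
Augmenting path u3→v2 (+1); matched 2.
Augmenting path u4→v3 (+1); matched 3.
No augmenting path remains; maximum matching = 3.
König certificate: {u3, u4, v1} is a vertex cover of size 3 (every listed pair touches it), so no matching can be larger.

3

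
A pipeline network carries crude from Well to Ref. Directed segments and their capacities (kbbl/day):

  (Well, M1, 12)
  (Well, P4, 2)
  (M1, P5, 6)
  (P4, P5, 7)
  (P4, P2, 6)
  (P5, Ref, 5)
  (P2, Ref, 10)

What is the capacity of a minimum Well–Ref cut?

7

Augment Well→M1→P5→Ref: bottleneck 5, flow now 5.
Augment Well→P4→P2→Ref: bottleneck 2, flow now 7.
No augmenting path remains; maximum flow = 7.
By max-flow min-cut, the minimum cut capacity equals the max flow.
In the residual graph, reachable from Well: {Well, M1, P5}.
Min-cut edges: Well→P4 (2), P5→Ref (5); capacity 2 + 5 = 7.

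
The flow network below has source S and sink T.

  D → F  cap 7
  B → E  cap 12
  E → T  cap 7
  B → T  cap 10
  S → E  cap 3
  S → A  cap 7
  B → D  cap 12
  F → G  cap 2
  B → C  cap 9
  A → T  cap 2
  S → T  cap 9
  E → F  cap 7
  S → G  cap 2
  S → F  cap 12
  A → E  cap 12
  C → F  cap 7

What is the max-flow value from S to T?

Augment S→T: bottleneck 9, flow now 9.
Augment S→A→T: bottleneck 2, flow now 11.
Augment S→E→T: bottleneck 3, flow now 14.
Augment S→A→E→T: bottleneck 4, flow now 18.
No augmenting path remains; maximum flow = 18.
In the residual graph, reachable from S: {S, A, E, F, G}.
Min-cut edges: S→T (9), A→T (2), E→T (7); capacity 9 + 2 + 7 = 18.
This cut is saturated, so no flow can exceed 18.

18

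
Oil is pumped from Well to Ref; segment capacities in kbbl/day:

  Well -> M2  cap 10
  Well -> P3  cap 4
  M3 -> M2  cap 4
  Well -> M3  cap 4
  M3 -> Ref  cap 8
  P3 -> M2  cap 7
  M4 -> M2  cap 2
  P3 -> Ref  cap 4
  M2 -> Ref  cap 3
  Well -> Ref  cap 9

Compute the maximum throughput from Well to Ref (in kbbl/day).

Augment Well→Ref: bottleneck 9, flow now 9.
Augment Well→M3→Ref: bottleneck 4, flow now 13.
Augment Well→P3→Ref: bottleneck 4, flow now 17.
Augment Well→M2→Ref: bottleneck 3, flow now 20.
No augmenting path remains; maximum flow = 20.
In the residual graph, reachable from Well: {Well, M2}.
Min-cut edges: Well→M3 (4), Well→P3 (4), Well→Ref (9), M2→Ref (3); capacity 4 + 4 + 9 + 3 = 20.
This cut is saturated, so no flow can exceed 20.

20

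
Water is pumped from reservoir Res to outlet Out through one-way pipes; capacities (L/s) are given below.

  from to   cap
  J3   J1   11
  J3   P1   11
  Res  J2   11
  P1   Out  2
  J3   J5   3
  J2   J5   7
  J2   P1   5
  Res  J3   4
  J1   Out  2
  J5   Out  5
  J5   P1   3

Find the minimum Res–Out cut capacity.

Augment Res→J3→J1→Out: bottleneck 2, flow now 2.
Augment Res→J3→P1→Out: bottleneck 2, flow now 4.
Augment Res→J2→J5→Out: bottleneck 5, flow now 9.
No augmenting path remains; maximum flow = 9.
By max-flow min-cut, the minimum cut capacity equals the max flow.
In the residual graph, reachable from Res: {Res, J3, J2, J1, P1, J5}.
Min-cut edges: J1→Out (2), P1→Out (2), J5→Out (5); capacity 2 + 2 + 5 = 9.

9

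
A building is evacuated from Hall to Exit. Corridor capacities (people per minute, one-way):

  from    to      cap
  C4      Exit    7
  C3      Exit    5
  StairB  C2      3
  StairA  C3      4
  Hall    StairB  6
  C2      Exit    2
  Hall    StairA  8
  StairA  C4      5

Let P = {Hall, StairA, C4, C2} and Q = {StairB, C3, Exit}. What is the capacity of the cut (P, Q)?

19

Edges leaving {Hall, StairA, C4, C2}: Hall→StairB (6), StairA→C3 (4), C4→Exit (7), C2→Exit (2).
Cut capacity = 6 + 4 + 7 + 2 = 19.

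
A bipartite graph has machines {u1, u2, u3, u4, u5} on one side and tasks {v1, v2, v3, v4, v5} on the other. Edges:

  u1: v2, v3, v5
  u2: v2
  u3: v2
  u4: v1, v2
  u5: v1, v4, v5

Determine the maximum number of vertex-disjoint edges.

4

Unit-capacity flow: source→left, listed edges, right→sink; max matching = max flow.
Augmenting path u1→v2 (+1); matched 1.
Augmenting path u4→v1 (+1); matched 2.
Augmenting path u5→v4 (+1); matched 3.
Augmenting path u2→v2→u1→v3 (+1); matched 4.
No augmenting path remains; maximum matching = 4.
König certificate: {u1, u4, u5, v2} is a vertex cover of size 4 (every listed pair touches it), so no matching can be larger.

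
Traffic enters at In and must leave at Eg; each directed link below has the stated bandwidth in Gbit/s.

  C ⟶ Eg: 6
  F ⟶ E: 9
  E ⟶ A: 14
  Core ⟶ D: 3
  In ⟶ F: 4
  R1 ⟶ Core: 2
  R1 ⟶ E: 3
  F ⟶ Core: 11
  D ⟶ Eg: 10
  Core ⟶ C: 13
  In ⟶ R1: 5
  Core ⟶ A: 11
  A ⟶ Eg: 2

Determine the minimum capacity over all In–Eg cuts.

8

Augment In→F→E→A→Eg: bottleneck 2, flow now 2.
Augment In→F→Core→C→Eg: bottleneck 2, flow now 4.
Augment In→R1→Core→C→Eg: bottleneck 2, flow now 6.
Augment In→R1→E→F→Core→C→Eg: bottleneck 2, flow now 8. (uses reverse residual edge)
No augmenting path remains; maximum flow = 8.
By max-flow min-cut, the minimum cut capacity equals the max flow.
In the residual graph, reachable from In: {In, R1, E, A}.
Min-cut edges: In→F (4), R1→Core (2), A→Eg (2); capacity 4 + 2 + 2 = 8.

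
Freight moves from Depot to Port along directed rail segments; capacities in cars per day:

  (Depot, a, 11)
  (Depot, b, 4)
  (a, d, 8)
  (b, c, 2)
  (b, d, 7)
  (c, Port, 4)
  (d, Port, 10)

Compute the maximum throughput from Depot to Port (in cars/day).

Augment Depot→a→d→Port: bottleneck 8, flow now 8.
Augment Depot→b→c→Port: bottleneck 2, flow now 10.
Augment Depot→b→d→Port: bottleneck 2, flow now 12.
No augmenting path remains; maximum flow = 12.
In the residual graph, reachable from Depot: {Depot, a}.
Min-cut edges: Depot→b (4), a→d (8); capacity 4 + 8 = 12.
This cut is saturated, so no flow can exceed 12.

12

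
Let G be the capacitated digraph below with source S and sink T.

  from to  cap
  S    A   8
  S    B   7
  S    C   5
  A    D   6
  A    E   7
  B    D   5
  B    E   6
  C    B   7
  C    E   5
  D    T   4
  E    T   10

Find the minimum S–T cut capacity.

Augment S→A→D→T: bottleneck 4, flow now 4.
Augment S→A→E→T: bottleneck 4, flow now 8.
Augment S→B→E→T: bottleneck 6, flow now 14.
No augmenting path remains; maximum flow = 14.
By max-flow min-cut, the minimum cut capacity equals the max flow.
In the residual graph, reachable from S: {S, A, B, C, D, E}.
Min-cut edges: D→T (4), E→T (10); capacity 4 + 10 = 14.

14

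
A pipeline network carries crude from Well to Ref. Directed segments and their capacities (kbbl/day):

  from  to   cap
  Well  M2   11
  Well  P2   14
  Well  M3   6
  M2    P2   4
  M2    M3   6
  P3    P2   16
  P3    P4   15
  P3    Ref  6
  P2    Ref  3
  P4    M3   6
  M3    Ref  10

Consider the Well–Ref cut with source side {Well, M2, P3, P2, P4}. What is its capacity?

Edges leaving {Well, M2, P3, P2, P4}: Well→M3 (6), M2→M3 (6), P3→Ref (6), P2→Ref (3), P4→M3 (6).
Cut capacity = 6 + 6 + 6 + 3 + 6 = 27.

27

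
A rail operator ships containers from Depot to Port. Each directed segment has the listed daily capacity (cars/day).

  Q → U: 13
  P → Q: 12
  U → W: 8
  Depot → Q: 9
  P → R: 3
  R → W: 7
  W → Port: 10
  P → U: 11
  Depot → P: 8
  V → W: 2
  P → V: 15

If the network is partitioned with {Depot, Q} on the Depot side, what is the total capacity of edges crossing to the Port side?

Edges leaving {Depot, Q}: Depot→P (8), Q→U (13).
Cut capacity = 8 + 13 = 21.

21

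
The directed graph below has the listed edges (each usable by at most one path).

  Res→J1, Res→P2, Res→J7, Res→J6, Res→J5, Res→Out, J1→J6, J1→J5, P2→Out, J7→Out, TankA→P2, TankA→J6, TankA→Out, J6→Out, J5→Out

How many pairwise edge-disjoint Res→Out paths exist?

Assign every edge capacity 1; by Menger, the answer equals the max flow.
Path Res→Out (+1); total 1.
Path Res→P2→Out (+1); total 2.
Path Res→J7→Out (+1); total 3.
Path Res→J6→Out (+1); total 4.
Path Res→J5→Out (+1); total 5.
No residual Res→Out path; max flow = 5.
Certifying cut of size 5: {J5→Out, J6→Out, Res→J7, Res→Out, Res→P2}.

5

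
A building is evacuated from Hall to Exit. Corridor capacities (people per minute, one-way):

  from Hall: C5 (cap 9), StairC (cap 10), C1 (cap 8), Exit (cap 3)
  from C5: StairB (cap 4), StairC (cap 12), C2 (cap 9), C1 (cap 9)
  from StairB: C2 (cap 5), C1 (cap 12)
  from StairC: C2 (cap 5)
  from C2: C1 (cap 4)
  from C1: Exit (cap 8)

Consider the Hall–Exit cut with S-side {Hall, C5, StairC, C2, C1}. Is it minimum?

No — its capacity is 15, but the minimum cut has capacity 11.

Given cut capacity: 3 + 4 + 8 = 15.
Augment Hall→Exit: bottleneck 3, flow now 3.
Augment Hall→C1→Exit: bottleneck 8, flow now 11.
No augmenting path remains; maximum flow = 11.
In the residual graph, reachable from Hall: {Hall, C5, StairB, StairC, C2, C1}.
Min-cut edges: Hall→Exit (3), C1→Exit (8); capacity 3 + 8 = 11.
Cut capacity 15 exceeds the max flow 11, so it is not minimum.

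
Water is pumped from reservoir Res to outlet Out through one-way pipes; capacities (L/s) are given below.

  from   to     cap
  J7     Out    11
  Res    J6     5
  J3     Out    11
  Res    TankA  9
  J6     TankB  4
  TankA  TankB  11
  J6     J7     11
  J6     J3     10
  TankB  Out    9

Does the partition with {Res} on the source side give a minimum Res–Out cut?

Yes — it is a minimum cut (capacity 14).

Given cut capacity: 5 + 9 = 14.
Augment Res→J6→J7→Out: bottleneck 5, flow now 5.
Augment Res→TankA→TankB→Out: bottleneck 9, flow now 14.
No augmenting path remains; maximum flow = 14.
Cut capacity 14 equals the max flow, so it is a minimum cut.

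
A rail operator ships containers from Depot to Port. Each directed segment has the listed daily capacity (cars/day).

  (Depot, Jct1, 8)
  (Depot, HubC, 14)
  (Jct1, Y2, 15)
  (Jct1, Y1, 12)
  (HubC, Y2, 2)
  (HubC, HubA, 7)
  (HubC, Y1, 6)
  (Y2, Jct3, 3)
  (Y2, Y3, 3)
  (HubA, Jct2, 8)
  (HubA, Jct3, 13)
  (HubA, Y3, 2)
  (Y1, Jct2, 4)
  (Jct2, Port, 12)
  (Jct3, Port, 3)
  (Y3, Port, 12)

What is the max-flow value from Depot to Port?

17

Augment Depot→Jct1→Y2→Jct3→Port: bottleneck 3, flow now 3.
Augment Depot→Jct1→Y2→Y3→Port: bottleneck 3, flow now 6.
Augment Depot→Jct1→Y1→Jct2→Port: bottleneck 2, flow now 8.
Augment Depot→HubC→HubA→Jct2→Port: bottleneck 7, flow now 15.
Augment Depot→HubC→Y1→Jct2→Port: bottleneck 2, flow now 17.
No augmenting path remains; maximum flow = 17.
In the residual graph, reachable from Depot: {Depot, Jct1, HubC, Y2, Y1}.
Min-cut edges: HubC→HubA (7), Y2→Jct3 (3), Y2→Y3 (3), Y1→Jct2 (4); capacity 7 + 3 + 3 + 4 = 17.
This cut is saturated, so no flow can exceed 17.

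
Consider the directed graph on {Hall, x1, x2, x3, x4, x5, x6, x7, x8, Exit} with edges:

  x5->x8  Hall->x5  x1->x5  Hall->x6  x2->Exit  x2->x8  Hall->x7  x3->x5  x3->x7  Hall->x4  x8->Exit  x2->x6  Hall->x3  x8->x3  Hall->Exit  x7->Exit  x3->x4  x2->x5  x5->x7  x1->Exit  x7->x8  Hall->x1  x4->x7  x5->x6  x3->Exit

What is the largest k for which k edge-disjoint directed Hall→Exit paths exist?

Assign every edge capacity 1; by Menger, the answer equals the max flow.
Path Hall→Exit (+1); total 1.
Path Hall→x1→Exit (+1); total 2.
Path Hall→x3→Exit (+1); total 3.
Path Hall→x7→Exit (+1); total 4.
Path Hall→x5→x8→Exit (+1); total 5.
No residual Hall→Exit path; max flow = 5.
Certifying cut of size 5: {Hall→Exit, Hall→x1, x3→Exit, x7→Exit, x8→Exit}.

5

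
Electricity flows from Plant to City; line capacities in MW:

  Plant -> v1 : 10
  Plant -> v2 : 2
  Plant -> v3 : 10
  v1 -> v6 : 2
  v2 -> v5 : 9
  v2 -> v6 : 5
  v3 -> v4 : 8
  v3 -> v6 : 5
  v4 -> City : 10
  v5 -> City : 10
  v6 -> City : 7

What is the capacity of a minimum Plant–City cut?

Augment Plant→v1→v6→City: bottleneck 2, flow now 2.
Augment Plant→v2→v5→City: bottleneck 2, flow now 4.
Augment Plant→v3→v4→City: bottleneck 8, flow now 12.
Augment Plant→v3→v6→City: bottleneck 2, flow now 14.
No augmenting path remains; maximum flow = 14.
By max-flow min-cut, the minimum cut capacity equals the max flow.
In the residual graph, reachable from Plant: {Plant, v1}.
Min-cut edges: Plant→v2 (2), Plant→v3 (10), v1→v6 (2); capacity 2 + 10 + 2 = 14.

14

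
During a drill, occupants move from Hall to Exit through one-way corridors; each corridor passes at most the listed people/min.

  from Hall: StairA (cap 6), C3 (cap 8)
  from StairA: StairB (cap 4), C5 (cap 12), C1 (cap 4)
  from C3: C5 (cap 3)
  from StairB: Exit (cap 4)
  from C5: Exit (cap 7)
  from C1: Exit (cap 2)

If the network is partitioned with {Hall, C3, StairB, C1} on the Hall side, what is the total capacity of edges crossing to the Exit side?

Edges leaving {Hall, C3, StairB, C1}: Hall→StairA (6), C3→C5 (3), StairB→Exit (4), C1→Exit (2).
Cut capacity = 6 + 3 + 4 + 2 = 15.

15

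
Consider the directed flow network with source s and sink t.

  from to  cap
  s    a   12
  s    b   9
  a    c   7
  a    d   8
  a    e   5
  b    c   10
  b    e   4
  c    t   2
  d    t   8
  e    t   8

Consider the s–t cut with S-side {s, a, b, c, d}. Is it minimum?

Given cut capacity: 5 + 4 + 2 + 8 = 19.
Augment s→a→c→t: bottleneck 2, flow now 2.
Augment s→a→d→t: bottleneck 8, flow now 10.
Augment s→a→e→t: bottleneck 2, flow now 12.
Augment s→b→e→t: bottleneck 4, flow now 16.
Augment s→b→c→a→e→t: bottleneck 2, flow now 18. (uses reverse residual edge)
No augmenting path remains; maximum flow = 18.
In the residual graph, reachable from s: {s, b, c}.
Min-cut edges: s→a (12), b→e (4), c→t (2); capacity 12 + 4 + 2 = 18.
Cut capacity 19 exceeds the max flow 18, so it is not minimum.

No — its capacity is 19, but the minimum cut has capacity 18.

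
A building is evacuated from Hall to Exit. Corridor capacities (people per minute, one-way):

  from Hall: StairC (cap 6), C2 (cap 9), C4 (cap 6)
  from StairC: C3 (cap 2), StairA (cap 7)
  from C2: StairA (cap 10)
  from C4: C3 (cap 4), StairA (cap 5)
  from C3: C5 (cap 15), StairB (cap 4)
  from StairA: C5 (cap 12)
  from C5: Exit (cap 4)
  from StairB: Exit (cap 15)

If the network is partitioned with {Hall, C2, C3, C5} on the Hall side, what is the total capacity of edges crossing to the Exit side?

Edges leaving {Hall, C2, C3, C5}: Hall→StairC (6), Hall→C4 (6), C2→StairA (10), C3→StairB (4), C5→Exit (4).
Cut capacity = 6 + 6 + 10 + 4 + 4 = 30.

30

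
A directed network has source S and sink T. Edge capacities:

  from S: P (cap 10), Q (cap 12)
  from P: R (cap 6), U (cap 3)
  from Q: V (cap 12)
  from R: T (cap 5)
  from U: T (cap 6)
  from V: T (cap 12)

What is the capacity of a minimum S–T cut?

20

Augment S→P→R→T: bottleneck 5, flow now 5.
Augment S→P→U→T: bottleneck 3, flow now 8.
Augment S→Q→V→T: bottleneck 12, flow now 20.
No augmenting path remains; maximum flow = 20.
By max-flow min-cut, the minimum cut capacity equals the max flow.
In the residual graph, reachable from S: {S, P, R}.
Min-cut edges: S→Q (12), P→U (3), R→T (5); capacity 12 + 3 + 5 = 20.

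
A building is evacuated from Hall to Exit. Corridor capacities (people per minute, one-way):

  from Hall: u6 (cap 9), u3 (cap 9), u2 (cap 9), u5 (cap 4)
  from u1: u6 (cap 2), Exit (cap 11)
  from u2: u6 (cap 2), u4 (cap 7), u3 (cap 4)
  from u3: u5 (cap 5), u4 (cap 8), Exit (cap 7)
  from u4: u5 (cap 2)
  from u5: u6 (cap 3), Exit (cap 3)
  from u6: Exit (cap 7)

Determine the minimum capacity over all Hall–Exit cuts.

Augment Hall→u3→Exit: bottleneck 7, flow now 7.
Augment Hall→u5→Exit: bottleneck 3, flow now 10.
Augment Hall→u6→Exit: bottleneck 7, flow now 17.
No augmenting path remains; maximum flow = 17.
By max-flow min-cut, the minimum cut capacity equals the max flow.
In the residual graph, reachable from Hall: {Hall, u2, u3, u4, u5, u6}.
Min-cut edges: u3→Exit (7), u5→Exit (3), u6→Exit (7); capacity 7 + 3 + 7 = 17.

17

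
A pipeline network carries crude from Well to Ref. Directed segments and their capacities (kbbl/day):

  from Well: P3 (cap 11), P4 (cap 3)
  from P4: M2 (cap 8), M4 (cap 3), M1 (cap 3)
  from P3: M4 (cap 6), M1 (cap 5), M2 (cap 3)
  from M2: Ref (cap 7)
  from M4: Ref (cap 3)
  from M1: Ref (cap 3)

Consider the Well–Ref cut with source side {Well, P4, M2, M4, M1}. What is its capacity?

24

Edges leaving {Well, P4, M2, M4, M1}: Well→P3 (11), M2→Ref (7), M4→Ref (3), M1→Ref (3).
Cut capacity = 11 + 7 + 3 + 3 = 24.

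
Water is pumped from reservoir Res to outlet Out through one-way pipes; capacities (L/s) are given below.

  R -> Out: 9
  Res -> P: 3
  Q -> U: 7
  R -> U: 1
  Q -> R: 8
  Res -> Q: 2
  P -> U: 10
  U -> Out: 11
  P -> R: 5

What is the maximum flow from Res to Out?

5

Augment Res→P→R→Out: bottleneck 3, flow now 3.
Augment Res→Q→R→Out: bottleneck 2, flow now 5.
No augmenting path remains; maximum flow = 5.
In the residual graph, reachable from Res: {Res}.
Min-cut edges: Res→P (3), Res→Q (2); capacity 3 + 2 = 5.
This cut is saturated, so no flow can exceed 5.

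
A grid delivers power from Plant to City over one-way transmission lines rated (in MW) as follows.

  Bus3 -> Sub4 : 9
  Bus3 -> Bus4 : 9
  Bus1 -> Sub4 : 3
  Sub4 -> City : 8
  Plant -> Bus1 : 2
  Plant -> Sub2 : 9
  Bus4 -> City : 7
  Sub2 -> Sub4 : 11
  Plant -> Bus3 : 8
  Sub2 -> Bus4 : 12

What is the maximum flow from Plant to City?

Augment Plant→Sub2→Sub4→City: bottleneck 8, flow now 8.
Augment Plant→Sub2→Bus4→City: bottleneck 1, flow now 9.
Augment Plant→Bus3→Bus4→City: bottleneck 6, flow now 15.
No augmenting path remains; maximum flow = 15.
In the residual graph, reachable from Plant: {Plant, Sub2, Bus1, Bus3, Sub4, Bus4}.
Min-cut edges: Sub4→City (8), Bus4→City (7); capacity 8 + 7 = 15.
This cut is saturated, so no flow can exceed 15.

15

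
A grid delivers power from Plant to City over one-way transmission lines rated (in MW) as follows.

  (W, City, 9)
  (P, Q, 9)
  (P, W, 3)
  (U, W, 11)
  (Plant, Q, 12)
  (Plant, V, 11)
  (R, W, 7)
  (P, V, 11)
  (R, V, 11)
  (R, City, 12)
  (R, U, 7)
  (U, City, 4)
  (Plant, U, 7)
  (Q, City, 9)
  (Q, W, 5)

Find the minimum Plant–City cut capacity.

19

Augment Plant→Q→City: bottleneck 9, flow now 9.
Augment Plant→U→City: bottleneck 4, flow now 13.
Augment Plant→Q→W→City: bottleneck 3, flow now 16.
Augment Plant→U→W→City: bottleneck 3, flow now 19.
No augmenting path remains; maximum flow = 19.
By max-flow min-cut, the minimum cut capacity equals the max flow.
In the residual graph, reachable from Plant: {Plant, V}.
Min-cut edges: Plant→Q (12), Plant→U (7); capacity 12 + 7 = 19.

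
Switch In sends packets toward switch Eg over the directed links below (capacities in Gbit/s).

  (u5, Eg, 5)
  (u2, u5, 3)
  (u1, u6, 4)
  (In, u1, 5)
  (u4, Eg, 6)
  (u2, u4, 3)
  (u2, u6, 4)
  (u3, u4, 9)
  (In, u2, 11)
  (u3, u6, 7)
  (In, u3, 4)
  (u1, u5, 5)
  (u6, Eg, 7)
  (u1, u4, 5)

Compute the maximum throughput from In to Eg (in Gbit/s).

Augment In→u1→u4→Eg: bottleneck 5, flow now 5.
Augment In→u2→u4→Eg: bottleneck 1, flow now 6.
Augment In→u2→u5→Eg: bottleneck 3, flow now 9.
Augment In→u2→u6→Eg: bottleneck 4, flow now 13.
Augment In→u3→u6→Eg: bottleneck 3, flow now 16.
Augment In→u2→u4→u1→u5→Eg: bottleneck 2, flow now 18. (uses reverse residual edge)
No augmenting path remains; maximum flow = 18.
In the residual graph, reachable from In: {In, u1, u2, u3, u4, u5, u6}.
Min-cut edges: u4→Eg (6), u5→Eg (5), u6→Eg (7); capacity 6 + 5 + 7 = 18.
This cut is saturated, so no flow can exceed 18.

18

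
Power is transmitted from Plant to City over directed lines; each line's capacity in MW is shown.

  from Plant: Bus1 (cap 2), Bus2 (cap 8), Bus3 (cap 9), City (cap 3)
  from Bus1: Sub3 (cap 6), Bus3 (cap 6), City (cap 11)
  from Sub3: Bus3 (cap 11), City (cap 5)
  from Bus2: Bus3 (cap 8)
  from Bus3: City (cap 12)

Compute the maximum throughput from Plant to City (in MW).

17

Augment Plant→City: bottleneck 3, flow now 3.
Augment Plant→Bus1→City: bottleneck 2, flow now 5.
Augment Plant→Bus3→City: bottleneck 9, flow now 14.
Augment Plant→Bus2→Bus3→City: bottleneck 3, flow now 17.
No augmenting path remains; maximum flow = 17.
In the residual graph, reachable from Plant: {Plant, Bus2, Bus3}.
Min-cut edges: Plant→Bus1 (2), Plant→City (3), Bus3→City (12); capacity 2 + 3 + 12 = 17.
This cut is saturated, so no flow can exceed 17.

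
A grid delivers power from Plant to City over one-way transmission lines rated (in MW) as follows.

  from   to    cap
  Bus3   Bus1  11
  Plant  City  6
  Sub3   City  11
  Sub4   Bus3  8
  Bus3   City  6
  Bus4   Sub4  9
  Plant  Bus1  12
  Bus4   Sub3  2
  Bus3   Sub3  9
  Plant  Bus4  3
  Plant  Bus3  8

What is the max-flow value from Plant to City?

Augment Plant→City: bottleneck 6, flow now 6.
Augment Plant→Bus3→City: bottleneck 6, flow now 12.
Augment Plant→Bus4→Sub3→City: bottleneck 2, flow now 14.
Augment Plant→Bus3→Sub3→City: bottleneck 2, flow now 16.
Augment Plant→Bus4→Sub4→Bus3→Sub3→City: bottleneck 1, flow now 17.
No augmenting path remains; maximum flow = 17.
In the residual graph, reachable from Plant: {Plant, Bus1}.
Min-cut edges: Plant→Bus4 (3), Plant→Bus3 (8), Plant→City (6); capacity 3 + 8 + 6 = 17.
This cut is saturated, so no flow can exceed 17.

17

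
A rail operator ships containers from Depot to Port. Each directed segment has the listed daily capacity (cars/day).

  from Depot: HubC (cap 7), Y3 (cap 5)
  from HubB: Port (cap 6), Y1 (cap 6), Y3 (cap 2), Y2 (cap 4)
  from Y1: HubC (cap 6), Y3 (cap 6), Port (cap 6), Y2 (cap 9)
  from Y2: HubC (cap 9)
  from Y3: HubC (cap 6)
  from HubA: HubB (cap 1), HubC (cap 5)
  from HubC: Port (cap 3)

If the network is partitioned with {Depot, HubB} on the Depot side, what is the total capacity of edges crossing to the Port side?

Edges leaving {Depot, HubB}: Depot→Y3 (5), Depot→HubC (7), HubB→Y1 (6), HubB→Y2 (4), HubB→Y3 (2), HubB→Port (6).
Cut capacity = 5 + 7 + 6 + 4 + 2 + 6 = 30.

30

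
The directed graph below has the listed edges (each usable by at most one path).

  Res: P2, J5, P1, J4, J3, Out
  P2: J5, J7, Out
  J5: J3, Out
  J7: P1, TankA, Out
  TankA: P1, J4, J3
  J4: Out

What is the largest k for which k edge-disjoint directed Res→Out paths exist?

4

Assign every edge capacity 1; by Menger, the answer equals the max flow.
Path Res→Out (+1); total 1.
Path Res→P2→Out (+1); total 2.
Path Res→J5→Out (+1); total 3.
Path Res→J4→Out (+1); total 4.
No residual Res→Out path; max flow = 4.
Certifying cut of size 4: {Res→J4, Res→J5, Res→Out, Res→P2}.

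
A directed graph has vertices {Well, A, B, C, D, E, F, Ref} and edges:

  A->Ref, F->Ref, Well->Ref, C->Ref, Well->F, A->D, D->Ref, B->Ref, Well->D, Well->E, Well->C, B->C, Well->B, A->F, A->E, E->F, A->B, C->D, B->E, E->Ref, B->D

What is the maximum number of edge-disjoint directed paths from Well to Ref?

6

Assign every edge capacity 1; by Menger, the answer equals the max flow.
Path Well→Ref (+1); total 1.
Path Well→B→Ref (+1); total 2.
Path Well→C→Ref (+1); total 3.
Path Well→D→Ref (+1); total 4.
Path Well→E→Ref (+1); total 5.
Path Well→F→Ref (+1); total 6.
No residual Well→Ref path; max flow = 6.
Certifying cut of size 6: {Well→B, Well→C, Well→D, Well→E, Well→F, Well→Ref}.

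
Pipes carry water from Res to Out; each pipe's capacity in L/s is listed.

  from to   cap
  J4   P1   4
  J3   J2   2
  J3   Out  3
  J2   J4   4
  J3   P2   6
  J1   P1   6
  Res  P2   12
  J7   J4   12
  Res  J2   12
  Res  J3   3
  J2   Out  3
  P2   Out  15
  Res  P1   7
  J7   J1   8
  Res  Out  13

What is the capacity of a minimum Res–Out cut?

31

Augment Res→Out: bottleneck 13, flow now 13.
Augment Res→J3→Out: bottleneck 3, flow now 16.
Augment Res→P2→Out: bottleneck 12, flow now 28.
Augment Res→J2→Out: bottleneck 3, flow now 31.
No augmenting path remains; maximum flow = 31.
By max-flow min-cut, the minimum cut capacity equals the max flow.
In the residual graph, reachable from Res: {Res, J2, J4, P1}.
Min-cut edges: Res→J3 (3), Res→P2 (12), Res→Out (13), J2→Out (3); capacity 3 + 12 + 13 + 3 = 31.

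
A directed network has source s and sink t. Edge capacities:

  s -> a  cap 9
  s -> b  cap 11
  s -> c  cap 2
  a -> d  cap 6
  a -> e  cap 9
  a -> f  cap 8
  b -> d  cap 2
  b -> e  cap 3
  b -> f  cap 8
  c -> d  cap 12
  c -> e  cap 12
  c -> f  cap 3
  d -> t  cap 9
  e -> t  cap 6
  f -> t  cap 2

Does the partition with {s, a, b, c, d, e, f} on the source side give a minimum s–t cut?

Yes — it is a minimum cut (capacity 17).

Given cut capacity: 9 + 6 + 2 = 17.
Augment s→a→d→t: bottleneck 6, flow now 6.
Augment s→a→e→t: bottleneck 3, flow now 9.
Augment s→b→d→t: bottleneck 2, flow now 11.
Augment s→b→e→t: bottleneck 3, flow now 14.
Augment s→b→f→t: bottleneck 2, flow now 16.
Augment s→c→d→t: bottleneck 1, flow now 17.
No augmenting path remains; maximum flow = 17.
Cut capacity 17 equals the max flow, so it is a minimum cut.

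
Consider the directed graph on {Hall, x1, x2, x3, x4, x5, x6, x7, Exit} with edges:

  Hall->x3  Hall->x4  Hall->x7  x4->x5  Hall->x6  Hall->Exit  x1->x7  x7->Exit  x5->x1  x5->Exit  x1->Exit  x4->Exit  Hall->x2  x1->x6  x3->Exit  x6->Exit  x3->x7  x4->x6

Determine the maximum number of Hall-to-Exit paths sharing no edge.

Assign every edge capacity 1; by Menger, the answer equals the max flow.
Path Hall→Exit (+1); total 1.
Path Hall→x3→Exit (+1); total 2.
Path Hall→x4→Exit (+1); total 3.
Path Hall→x6→Exit (+1); total 4.
Path Hall→x7→Exit (+1); total 5.
No residual Hall→Exit path; max flow = 5.
Certifying cut of size 5: {Hall→Exit, Hall→x3, Hall→x4, Hall→x6, Hall→x7}.

5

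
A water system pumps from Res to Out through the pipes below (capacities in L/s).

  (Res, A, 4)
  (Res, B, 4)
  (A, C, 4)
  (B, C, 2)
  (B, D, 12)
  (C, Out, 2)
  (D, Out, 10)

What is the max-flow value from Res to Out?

Augment Res→A→C→Out: bottleneck 2, flow now 2.
Augment Res→B→D→Out: bottleneck 4, flow now 6.
No augmenting path remains; maximum flow = 6.
In the residual graph, reachable from Res: {Res, A, C}.
Min-cut edges: Res→B (4), C→Out (2); capacity 4 + 2 = 6.
This cut is saturated, so no flow can exceed 6.

6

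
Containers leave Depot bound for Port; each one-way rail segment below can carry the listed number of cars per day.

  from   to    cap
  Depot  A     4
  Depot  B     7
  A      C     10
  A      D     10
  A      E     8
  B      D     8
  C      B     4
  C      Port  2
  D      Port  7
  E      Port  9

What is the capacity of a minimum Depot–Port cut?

Augment Depot→A→C→Port: bottleneck 2, flow now 2.
Augment Depot→A→D→Port: bottleneck 2, flow now 4.
Augment Depot→B→D→Port: bottleneck 5, flow now 9.
Augment Depot→B→D→A→E→Port: bottleneck 2, flow now 11. (uses reverse residual edge)
No augmenting path remains; maximum flow = 11.
By max-flow min-cut, the minimum cut capacity equals the max flow.
In the residual graph, reachable from Depot: {Depot}.
Min-cut edges: Depot→A (4), Depot→B (7); capacity 4 + 7 = 11.

11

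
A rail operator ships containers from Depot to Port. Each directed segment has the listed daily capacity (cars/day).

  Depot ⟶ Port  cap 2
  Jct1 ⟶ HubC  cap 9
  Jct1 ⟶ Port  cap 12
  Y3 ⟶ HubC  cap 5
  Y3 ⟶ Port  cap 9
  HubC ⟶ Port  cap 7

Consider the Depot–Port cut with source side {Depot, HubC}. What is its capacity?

Edges leaving {Depot, HubC}: Depot→Port (2), HubC→Port (7).
Cut capacity = 2 + 7 = 9.

9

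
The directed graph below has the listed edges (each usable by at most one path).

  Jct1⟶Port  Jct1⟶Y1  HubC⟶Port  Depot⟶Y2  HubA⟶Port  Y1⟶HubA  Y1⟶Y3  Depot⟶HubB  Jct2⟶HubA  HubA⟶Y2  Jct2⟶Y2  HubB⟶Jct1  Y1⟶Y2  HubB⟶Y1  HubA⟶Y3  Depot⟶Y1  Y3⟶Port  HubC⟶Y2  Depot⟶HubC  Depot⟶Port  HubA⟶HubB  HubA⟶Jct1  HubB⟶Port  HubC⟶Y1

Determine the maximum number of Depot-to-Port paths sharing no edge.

4

Assign every edge capacity 1; by Menger, the answer equals the max flow.
Path Depot→Port (+1); total 1.
Path Depot→HubC→Port (+1); total 2.
Path Depot→HubB→Port (+1); total 3.
Path Depot→Y1→HubA→Port (+1); total 4.
No residual Depot→Port path; max flow = 4.
Certifying cut of size 4: {Depot→HubB, Depot→HubC, Depot→Port, Depot→Y1}.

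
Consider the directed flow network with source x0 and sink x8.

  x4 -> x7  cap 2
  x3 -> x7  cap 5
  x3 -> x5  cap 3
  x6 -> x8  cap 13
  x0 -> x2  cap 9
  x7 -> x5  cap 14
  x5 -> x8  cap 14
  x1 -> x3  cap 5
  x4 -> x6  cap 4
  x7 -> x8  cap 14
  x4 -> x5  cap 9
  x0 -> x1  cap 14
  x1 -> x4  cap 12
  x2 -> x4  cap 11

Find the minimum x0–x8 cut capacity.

20

Augment x0→x1→x3→x5→x8: bottleneck 3, flow now 3.
Augment x0→x1→x3→x7→x8: bottleneck 2, flow now 5.
Augment x0→x1→x4→x5→x8: bottleneck 9, flow now 14.
Augment x0→x2→x4→x6→x8: bottleneck 4, flow now 18.
Augment x0→x2→x4→x7→x8: bottleneck 2, flow now 20.
No augmenting path remains; maximum flow = 20.
By max-flow min-cut, the minimum cut capacity equals the max flow.
In the residual graph, reachable from x0: {x0, x1, x2, x4}.
Min-cut edges: x1→x3 (5), x4→x5 (9), x4→x6 (4), x4→x7 (2); capacity 5 + 9 + 4 + 2 = 20.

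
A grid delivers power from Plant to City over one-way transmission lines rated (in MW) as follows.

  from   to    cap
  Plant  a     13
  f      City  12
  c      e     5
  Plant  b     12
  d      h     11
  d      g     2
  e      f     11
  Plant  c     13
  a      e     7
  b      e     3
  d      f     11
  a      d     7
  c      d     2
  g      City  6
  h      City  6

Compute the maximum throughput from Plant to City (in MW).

Augment Plant→a→d→f→City: bottleneck 7, flow now 7.
Augment Plant→a→e→f→City: bottleneck 5, flow now 12.
Augment Plant→c→d→g→City: bottleneck 2, flow now 14.
Augment Plant→a→e→f→d→h→City: bottleneck 1, flow now 15. (uses reverse residual edge)
Augment Plant→b→e→f→d→h→City: bottleneck 3, flow now 18. (uses reverse residual edge)
Augment Plant→c→e→f→d→h→City: bottleneck 2, flow now 20. (uses reverse residual edge)
No augmenting path remains; maximum flow = 20.
In the residual graph, reachable from Plant: {Plant, a, b, c, e}.
Min-cut edges: a→d (7), c→d (2), e→f (11); capacity 7 + 2 + 11 = 20.
This cut is saturated, so no flow can exceed 20.

20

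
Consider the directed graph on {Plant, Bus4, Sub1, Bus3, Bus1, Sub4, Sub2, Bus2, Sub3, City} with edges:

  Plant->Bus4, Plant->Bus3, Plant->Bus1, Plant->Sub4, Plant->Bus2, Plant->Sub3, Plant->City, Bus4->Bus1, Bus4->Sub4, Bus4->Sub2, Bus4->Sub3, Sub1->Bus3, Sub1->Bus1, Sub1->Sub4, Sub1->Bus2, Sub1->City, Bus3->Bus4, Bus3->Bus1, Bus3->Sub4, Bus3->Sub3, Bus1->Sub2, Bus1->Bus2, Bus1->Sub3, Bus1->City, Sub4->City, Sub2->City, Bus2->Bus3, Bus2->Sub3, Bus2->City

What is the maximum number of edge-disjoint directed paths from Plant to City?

Assign every edge capacity 1; by Menger, the answer equals the max flow.
Path Plant→City (+1); total 1.
Path Plant→Bus1→City (+1); total 2.
Path Plant→Sub4→City (+1); total 3.
Path Plant→Bus2→City (+1); total 4.
Path Plant→Bus4→Sub2→City (+1); total 5.
No residual Plant→City path; max flow = 5.
Certifying cut of size 5: {Bus1→City, Bus2→City, Plant→City, Sub2→City, Sub4→City}.

5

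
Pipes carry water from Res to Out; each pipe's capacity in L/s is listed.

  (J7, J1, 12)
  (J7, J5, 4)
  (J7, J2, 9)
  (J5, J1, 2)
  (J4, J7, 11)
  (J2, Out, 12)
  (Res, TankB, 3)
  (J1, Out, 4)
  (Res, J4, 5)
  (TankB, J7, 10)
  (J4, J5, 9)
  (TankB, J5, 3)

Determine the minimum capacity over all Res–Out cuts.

8

Augment Res→J4→J5→J1→Out: bottleneck 2, flow now 2.
Augment Res→J4→J7→J1→Out: bottleneck 2, flow now 4.
Augment Res→J4→J7→J2→Out: bottleneck 1, flow now 5.
Augment Res→TankB→J7→J2→Out: bottleneck 3, flow now 8.
No augmenting path remains; maximum flow = 8.
By max-flow min-cut, the minimum cut capacity equals the max flow.
In the residual graph, reachable from Res: {Res}.
Min-cut edges: Res→J4 (5), Res→TankB (3); capacity 5 + 3 = 8.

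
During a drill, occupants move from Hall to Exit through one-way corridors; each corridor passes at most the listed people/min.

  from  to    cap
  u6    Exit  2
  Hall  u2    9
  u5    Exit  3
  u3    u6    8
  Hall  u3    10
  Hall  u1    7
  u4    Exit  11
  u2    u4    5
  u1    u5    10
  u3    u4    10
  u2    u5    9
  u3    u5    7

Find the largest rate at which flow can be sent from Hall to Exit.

Augment Hall→u1→u5→Exit: bottleneck 3, flow now 3.
Augment Hall→u2→u4→Exit: bottleneck 5, flow now 8.
Augment Hall→u3→u4→Exit: bottleneck 6, flow now 14.
Augment Hall→u3→u6→Exit: bottleneck 2, flow now 16.
No augmenting path remains; maximum flow = 16.
In the residual graph, reachable from Hall: {Hall, u1, u2, u3, u4, u5, u6}.
Min-cut edges: u4→Exit (11), u5→Exit (3), u6→Exit (2); capacity 11 + 3 + 2 = 16.
This cut is saturated, so no flow can exceed 16.

16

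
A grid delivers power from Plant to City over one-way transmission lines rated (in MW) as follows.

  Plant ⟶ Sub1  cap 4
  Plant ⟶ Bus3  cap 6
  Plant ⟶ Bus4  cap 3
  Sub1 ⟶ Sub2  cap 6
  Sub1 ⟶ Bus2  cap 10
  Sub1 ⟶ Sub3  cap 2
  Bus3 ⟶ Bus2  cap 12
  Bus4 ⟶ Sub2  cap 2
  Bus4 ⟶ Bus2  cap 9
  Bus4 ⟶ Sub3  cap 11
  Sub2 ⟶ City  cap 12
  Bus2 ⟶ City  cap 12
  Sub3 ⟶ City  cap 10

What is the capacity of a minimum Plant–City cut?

Augment Plant→Sub1→Sub2→City: bottleneck 4, flow now 4.
Augment Plant→Bus3→Bus2→City: bottleneck 6, flow now 10.
Augment Plant→Bus4→Sub2→City: bottleneck 2, flow now 12.
Augment Plant→Bus4→Bus2→City: bottleneck 1, flow now 13.
No augmenting path remains; maximum flow = 13.
By max-flow min-cut, the minimum cut capacity equals the max flow.
In the residual graph, reachable from Plant: {Plant}.
Min-cut edges: Plant→Sub1 (4), Plant→Bus3 (6), Plant→Bus4 (3); capacity 4 + 6 + 3 = 13.

13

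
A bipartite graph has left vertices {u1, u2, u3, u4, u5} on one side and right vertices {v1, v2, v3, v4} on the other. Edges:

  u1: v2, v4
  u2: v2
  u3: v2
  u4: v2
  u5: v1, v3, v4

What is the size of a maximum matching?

Unit-capacity flow: source→left, listed edges, right→sink; max matching = max flow.
Augmenting path u1→v2 (+1); matched 1.
Augmenting path u5→v1 (+1); matched 2.
Augmenting path u2→v2→u1→v4 (+1); matched 3.
No augmenting path remains; maximum matching = 3.
König certificate: {u1, u5, v2} is a vertex cover of size 3 (every listed pair touches it), so no matching can be larger.

3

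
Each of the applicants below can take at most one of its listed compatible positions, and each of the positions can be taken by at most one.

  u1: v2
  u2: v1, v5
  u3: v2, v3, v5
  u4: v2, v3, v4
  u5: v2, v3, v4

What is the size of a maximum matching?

5

Unit-capacity flow: source→left, listed edges, right→sink; max matching = max flow.
Augmenting path u1→v2 (+1); matched 1.
Augmenting path u2→v1 (+1); matched 2.
Augmenting path u3→v3 (+1); matched 3.
Augmenting path u4→v4 (+1); matched 4.
Augmenting path u5→v3→u3→v5 (+1); matched 5.
No augmenting path remains; maximum matching = 5.
König certificate: {u1, u2, u3, u4, u5} is a vertex cover of size 5 (every listed pair touches it), so no matching can be larger.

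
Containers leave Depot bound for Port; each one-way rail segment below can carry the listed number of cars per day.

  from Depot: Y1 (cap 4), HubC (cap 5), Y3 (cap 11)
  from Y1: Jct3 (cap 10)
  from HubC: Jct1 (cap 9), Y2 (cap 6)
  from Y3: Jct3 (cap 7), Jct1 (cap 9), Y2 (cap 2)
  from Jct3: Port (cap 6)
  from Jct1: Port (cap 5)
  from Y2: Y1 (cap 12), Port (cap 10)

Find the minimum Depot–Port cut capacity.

Augment Depot→Y1→Jct3→Port: bottleneck 4, flow now 4.
Augment Depot→HubC→Jct1→Port: bottleneck 5, flow now 9.
Augment Depot→Y3→Jct3→Port: bottleneck 2, flow now 11.
Augment Depot→Y3→Y2→Port: bottleneck 2, flow now 13.
Augment Depot→Y3→Jct1→HubC→Y2→Port: bottleneck 5, flow now 18. (uses reverse residual edge)
No augmenting path remains; maximum flow = 18.
By max-flow min-cut, the minimum cut capacity equals the max flow.
In the residual graph, reachable from Depot: {Depot, Y1, Y3, Jct3, Jct1}.
Min-cut edges: Depot→HubC (5), Y3→Y2 (2), Jct3→Port (6), Jct1→Port (5); capacity 5 + 2 + 6 + 5 = 18.

18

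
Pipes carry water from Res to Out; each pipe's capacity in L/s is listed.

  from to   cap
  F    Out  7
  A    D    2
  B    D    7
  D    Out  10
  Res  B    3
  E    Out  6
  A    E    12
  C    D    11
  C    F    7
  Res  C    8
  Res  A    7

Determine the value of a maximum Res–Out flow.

Augment Res→A→D→Out: bottleneck 2, flow now 2.
Augment Res→A→E→Out: bottleneck 5, flow now 7.
Augment Res→B→D→Out: bottleneck 3, flow now 10.
Augment Res→C→D→Out: bottleneck 5, flow now 15.
Augment Res→C→F→Out: bottleneck 3, flow now 18.
No augmenting path remains; maximum flow = 18.
In the residual graph, reachable from Res: {Res}.
Min-cut edges: Res→A (7), Res→B (3), Res→C (8); capacity 7 + 3 + 8 = 18.
This cut is saturated, so no flow can exceed 18.

18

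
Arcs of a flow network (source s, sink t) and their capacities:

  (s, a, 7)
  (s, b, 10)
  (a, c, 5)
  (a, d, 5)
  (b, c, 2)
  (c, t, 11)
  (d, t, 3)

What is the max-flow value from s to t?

Augment s→a→c→t: bottleneck 5, flow now 5.
Augment s→a→d→t: bottleneck 2, flow now 7.
Augment s→b→c→t: bottleneck 2, flow now 9.
No augmenting path remains; maximum flow = 9.
In the residual graph, reachable from s: {s, b}.
Min-cut edges: s→a (7), b→c (2); capacity 7 + 2 = 9.
This cut is saturated, so no flow can exceed 9.

9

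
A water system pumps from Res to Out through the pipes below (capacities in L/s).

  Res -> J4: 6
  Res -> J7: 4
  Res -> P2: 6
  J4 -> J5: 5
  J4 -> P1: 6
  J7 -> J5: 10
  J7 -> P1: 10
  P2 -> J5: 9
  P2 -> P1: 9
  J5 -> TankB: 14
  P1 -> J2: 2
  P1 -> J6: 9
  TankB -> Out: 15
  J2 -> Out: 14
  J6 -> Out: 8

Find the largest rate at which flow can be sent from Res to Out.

Augment Res→J4→J5→TankB→Out: bottleneck 5, flow now 5.
Augment Res→J4→P1→J2→Out: bottleneck 1, flow now 6.
Augment Res→J7→J5→TankB→Out: bottleneck 4, flow now 10.
Augment Res→P2→J5→TankB→Out: bottleneck 5, flow now 15.
Augment Res→P2→P1→J2→Out: bottleneck 1, flow now 16.
No augmenting path remains; maximum flow = 16.
In the residual graph, reachable from Res: {Res}.
Min-cut edges: Res→J4 (6), Res→J7 (4), Res→P2 (6); capacity 6 + 4 + 6 = 16.
This cut is saturated, so no flow can exceed 16.

16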